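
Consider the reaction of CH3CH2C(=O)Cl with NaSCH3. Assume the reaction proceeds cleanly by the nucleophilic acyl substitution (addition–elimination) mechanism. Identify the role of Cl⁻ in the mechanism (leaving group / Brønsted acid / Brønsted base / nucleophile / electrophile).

Step 2: Elimination step: re-formation of the carbonyl π bond drives out Cl⁻, giving the new acyl compound.
Cl⁻ departs with both electrons of the breaking σ-bond — that is the definition of a leaving group.

leaving group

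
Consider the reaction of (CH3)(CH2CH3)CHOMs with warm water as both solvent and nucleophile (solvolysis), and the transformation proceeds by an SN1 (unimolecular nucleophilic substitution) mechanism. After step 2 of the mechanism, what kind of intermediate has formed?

oxonium ion

Step 1: Rate-determining heterolysis of the C–O bond gives MsO⁻ and a secondary carbocation.
Step 2: H2O donates an oxygen lone pair into the empty p orbital of the cation, giving a protonated alcohol (an oxonium ion).
After step 2 the species present is an oxonium ion.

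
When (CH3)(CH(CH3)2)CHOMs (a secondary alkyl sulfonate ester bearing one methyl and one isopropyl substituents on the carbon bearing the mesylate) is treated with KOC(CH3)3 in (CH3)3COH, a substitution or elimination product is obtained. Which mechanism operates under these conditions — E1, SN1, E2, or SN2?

E2

Conditions: a strong/bulky base with a secondary substrate bearing a β-hydrogen.
These conditions are the textbook signature of the E2 pathway.
A strong (often hindered) base removes a β-H in concert with loss of the leaving group — bimolecular elimination.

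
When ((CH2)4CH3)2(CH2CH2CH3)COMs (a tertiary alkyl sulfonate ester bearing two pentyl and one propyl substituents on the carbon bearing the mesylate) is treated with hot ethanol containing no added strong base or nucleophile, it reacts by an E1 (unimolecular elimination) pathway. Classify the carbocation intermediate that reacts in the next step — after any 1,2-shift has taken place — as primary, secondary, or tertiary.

tertiary

Step 1: Rate-determining heterolysis of the C–O bond gives MsO⁻ and a tertiary carbocation.
No single 1,2-shift to an adjacent carbon would give a more-substituted cation, so no rearrangement occurs.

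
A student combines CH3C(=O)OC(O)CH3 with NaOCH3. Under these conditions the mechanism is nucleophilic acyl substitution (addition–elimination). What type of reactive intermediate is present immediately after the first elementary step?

tetrahedral intermediate

Step 1: CH3O⁻ adds to the carbonyl carbon; the C=O π electrons shift onto oxygen and a tetrahedral alkoxide intermediate forms.
After step 1 the species present is a tetrahedral intermediate.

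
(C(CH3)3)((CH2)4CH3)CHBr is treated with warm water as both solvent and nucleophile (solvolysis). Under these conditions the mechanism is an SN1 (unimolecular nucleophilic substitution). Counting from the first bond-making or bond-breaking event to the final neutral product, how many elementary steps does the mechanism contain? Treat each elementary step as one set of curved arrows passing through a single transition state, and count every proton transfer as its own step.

Step 1: Rate-determining heterolysis of the C–Br bond gives Br⁻ and a secondary carbocation.
Step 2: Carbocation rearrangement: a 1,2-methyl shift from the adjacent tert-butyl carbon converts the initially-formed secondary cation into the more stable tertiary cation.
Step 3: A lone pair on the oxygen of H2O attacks the carbocation, forming a new C–O σ-bond and an oxonium ion.
Step 4: Proton transfer from the O–H of the oxonium ion to a solvent molecule delivers the neutral alcohol.
Total: 4 elementary steps.

4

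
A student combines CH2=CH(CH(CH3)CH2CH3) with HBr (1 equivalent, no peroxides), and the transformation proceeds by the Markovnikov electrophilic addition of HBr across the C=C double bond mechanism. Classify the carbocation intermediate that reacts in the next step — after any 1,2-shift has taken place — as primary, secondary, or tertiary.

Step 1: Protonation of the alkene by HBr: the π bond acts as the nucleophile and picks up H⁺, giving the more stable (Markovnikov) secondary carbocation. The H–Br bond breaks heterolytically, releasing Br⁻.
Step 2: Carbocation rearrangement: a 1,2-hydride shift from the adjacent sec-butyl carbon converts the initially-formed secondary cation into the more stable tertiary cation.
The cation rearranges from secondary to tertiary via a 1,2-hydride shift from the adjacent sec-butyl carbon; the tertiary cation is what reacts next.

tertiary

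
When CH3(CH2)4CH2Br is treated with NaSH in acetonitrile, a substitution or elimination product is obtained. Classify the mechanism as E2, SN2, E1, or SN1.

Conditions: a primary substrate with a strong nucleophile in the polar aprotic solvent acetonitrile.
These conditions are the textbook signature of the SN2 pathway.
An unhindered substrate with a strong nucleophile in a polar aprotic solvent favours one-step backside displacement.

SN2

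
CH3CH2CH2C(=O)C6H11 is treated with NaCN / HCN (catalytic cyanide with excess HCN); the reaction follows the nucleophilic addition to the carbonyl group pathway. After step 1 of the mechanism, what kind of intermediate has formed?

Step 1: Nucleophilic addition: CN⁻ adds to the carbonyl carbon, pushing the π(C=O) electron pair onto oxygen and giving a tetrahedral alkoxide.
After step 1 the species present is a tetrahedral alkoxide intermediate.

tetrahedral alkoxide intermediate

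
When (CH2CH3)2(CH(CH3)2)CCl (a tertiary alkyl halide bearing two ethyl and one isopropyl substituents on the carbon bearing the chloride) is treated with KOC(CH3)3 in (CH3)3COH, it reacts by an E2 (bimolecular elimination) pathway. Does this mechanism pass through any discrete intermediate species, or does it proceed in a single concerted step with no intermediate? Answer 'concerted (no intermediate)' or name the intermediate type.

concerted (no intermediate)

The strong base (CH3)3CO⁻ removes a β-hydrogen; in the same concerted event the electrons of the breaking C–H bond form the new π(C=C) bond and the C–Cl σ-bond breaks, expelling Cl⁻. Anti-periplanar geometry; one transition state.
All bond changes occur in one transition state; no discrete intermediate is formed.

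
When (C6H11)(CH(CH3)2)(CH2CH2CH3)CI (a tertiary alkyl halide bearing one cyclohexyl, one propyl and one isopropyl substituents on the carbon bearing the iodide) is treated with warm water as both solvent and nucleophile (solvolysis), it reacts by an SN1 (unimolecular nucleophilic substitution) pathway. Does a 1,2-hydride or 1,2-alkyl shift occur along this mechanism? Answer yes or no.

The first-formed carbocation is tertiary.
No single 1,2-shift to an adjacent carbon would produce a more-substituted cation than the one already present, so no rearrangement occurs.

no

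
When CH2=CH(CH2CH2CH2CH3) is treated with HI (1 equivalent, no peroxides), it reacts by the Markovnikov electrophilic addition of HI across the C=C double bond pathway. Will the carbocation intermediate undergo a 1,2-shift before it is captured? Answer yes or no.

The first-formed carbocation is secondary.
No single 1,2-shift to an adjacent carbon would produce a more-substituted cation than the one already present, so no rearrangement occurs.

no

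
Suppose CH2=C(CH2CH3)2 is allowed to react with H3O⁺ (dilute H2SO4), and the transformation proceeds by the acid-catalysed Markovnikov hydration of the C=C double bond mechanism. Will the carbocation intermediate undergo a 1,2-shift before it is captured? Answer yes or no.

The first-formed carbocation is tertiary.
No single 1,2-shift to an adjacent carbon would produce a more-substituted cation than the one already present, so no rearrangement occurs.

no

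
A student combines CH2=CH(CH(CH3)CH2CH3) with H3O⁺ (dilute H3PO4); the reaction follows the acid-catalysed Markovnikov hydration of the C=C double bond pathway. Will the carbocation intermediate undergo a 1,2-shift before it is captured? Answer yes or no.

yes

The first-formed carbocation is secondary.
The adjacent sec-butyl carbon already bears 2 other carbon substituents and has a hydrogen to migrate; after a 1,2-hydride shift from that carbon the positive charge sits on a tertiary centre.
Tertiary is more stable than secondary, so the shift occurs.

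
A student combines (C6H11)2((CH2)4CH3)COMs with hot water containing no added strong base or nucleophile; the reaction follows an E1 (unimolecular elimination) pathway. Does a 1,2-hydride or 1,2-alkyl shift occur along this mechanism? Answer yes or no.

no

The first-formed carbocation is tertiary.
No single 1,2-shift to an adjacent carbon would produce a more-substituted cation than the one already present, so no rearrangement occurs.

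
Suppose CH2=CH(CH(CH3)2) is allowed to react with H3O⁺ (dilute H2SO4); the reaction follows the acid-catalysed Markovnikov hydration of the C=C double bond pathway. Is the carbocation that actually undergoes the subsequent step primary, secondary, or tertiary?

Step 1: Electrophilic addition begins with the π(C=C) electrons forming a bond to the proton of H3O⁺. Following Markovnikov's rule, the resulting cation is secondary. H2O is released.
Step 2: A 1,2-hydride shift from the adjacent isopropyl carbon moves the positive charge from the secondary centre to an adjacent carbon, generating a more stable tertiary carbocation.
The cation rearranges from secondary to tertiary via a 1,2-hydride shift from the adjacent isopropyl carbon; the tertiary cation is what reacts next.

tertiary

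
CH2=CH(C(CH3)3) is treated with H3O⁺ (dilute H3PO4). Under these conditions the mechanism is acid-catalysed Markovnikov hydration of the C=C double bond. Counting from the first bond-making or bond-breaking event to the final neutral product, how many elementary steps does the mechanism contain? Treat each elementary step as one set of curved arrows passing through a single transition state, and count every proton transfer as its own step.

4

Step 1: The π electrons of the C=C bond attack a proton of H3O⁺; Markovnikov addition places the new C–H on the less-substituted alkene carbon, so the positive charge ends up on the more-substituted carbon — a secondary carbocation. H2O is released.
Step 2: Carbocation rearrangement: a 1,2-methyl shift from the adjacent tert-butyl carbon converts the initially-formed secondary cation into the more stable tertiary cation.
Step 3: A lone pair on the oxygen of H2O attacks the carbocation, forming a C–O bond and an oxonium ion (a protonated alcohol).
Step 4: Proton transfer from the O–H of the oxonium ion to H2O completes the catalytic cycle and yields the alcohol.
Total: 4 elementary steps.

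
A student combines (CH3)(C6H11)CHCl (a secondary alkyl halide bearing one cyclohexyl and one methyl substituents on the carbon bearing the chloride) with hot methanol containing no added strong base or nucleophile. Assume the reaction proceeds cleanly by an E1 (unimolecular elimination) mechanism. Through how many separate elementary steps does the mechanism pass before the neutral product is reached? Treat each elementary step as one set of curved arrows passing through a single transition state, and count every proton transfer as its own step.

3

Step 1: Ionisation: the C–Cl σ-bond cleaves heterolytically; both bonding electrons depart with Cl⁻, leaving a secondary carbocation at the α-carbon.
Step 2: A 1,2-hydride shift from the adjacent cyclohexyl carbon moves the positive charge from the secondary centre to an adjacent carbon, generating a more stable tertiary carbocation.
Step 3: A methanol molecule (solvent) deprotonates a β-carbon; as the C–H bond breaks, those electrons form the new alkene π bond.
Total: 3 elementary steps.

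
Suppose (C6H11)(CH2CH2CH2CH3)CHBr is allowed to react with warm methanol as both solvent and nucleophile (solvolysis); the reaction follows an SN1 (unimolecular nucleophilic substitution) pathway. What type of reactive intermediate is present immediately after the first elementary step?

Step 1: Ionisation: the C–Br σ-bond cleaves heterolytically; both bonding electrons depart with Br⁻, leaving a secondary carbocation at the α-carbon.
After step 1 the species present is a secondary carbocation.

secondary carbocation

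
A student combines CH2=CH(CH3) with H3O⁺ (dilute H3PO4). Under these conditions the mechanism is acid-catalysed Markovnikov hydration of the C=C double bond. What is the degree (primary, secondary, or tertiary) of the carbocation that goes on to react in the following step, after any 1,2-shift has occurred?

Step 1: The π electrons of the C=C bond attack a proton of H3O⁺; Markovnikov addition places the new C–H on the less-substituted alkene carbon, so the positive charge ends up on the more-substituted carbon — a secondary carbocation. H2O is released.
No single 1,2-shift to an adjacent carbon would give a more-substituted cation, so no rearrangement occurs.

secondary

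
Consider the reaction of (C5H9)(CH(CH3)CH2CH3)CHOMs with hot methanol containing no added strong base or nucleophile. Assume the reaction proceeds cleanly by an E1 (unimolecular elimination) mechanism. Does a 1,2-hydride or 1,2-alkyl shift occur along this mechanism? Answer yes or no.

The first-formed carbocation is secondary.
The adjacent sec-butyl carbon already bears 2 other carbon substituents and has a hydrogen to migrate; after a 1,2-hydride shift from that carbon the positive charge sits on a tertiary centre.
Tertiary is more stable than secondary, so the shift occurs.

yes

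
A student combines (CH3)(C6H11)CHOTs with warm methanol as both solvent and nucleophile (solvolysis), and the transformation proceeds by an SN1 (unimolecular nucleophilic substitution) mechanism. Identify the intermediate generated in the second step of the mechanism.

tertiary carbocation

Step 1: Ionisation: the C–O σ-bond cleaves heterolytically; both bonding electrons depart with TsO⁻, leaving a secondary carbocation at the α-carbon.
Step 2: A hydride (H with its bonding pair) migrates from the adjacent cyclohexyl carbon to the cationic centre — a 1,2-hydride shift — upgrading the secondary cation to a tertiary one.
After step 2 the species present is a tertiary carbocation.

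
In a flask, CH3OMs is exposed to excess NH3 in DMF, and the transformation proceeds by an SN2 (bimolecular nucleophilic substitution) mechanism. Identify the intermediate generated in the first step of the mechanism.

ammonium ion

Step 1: A lone pair on the N of NH3 attacks the α-carbon from the back side while the C–O bond breaks; both bonding electrons leave with MsO⁻. The product of this concerted step is an alkylammonium ion.
After step 1 the species present is an ammonium ion.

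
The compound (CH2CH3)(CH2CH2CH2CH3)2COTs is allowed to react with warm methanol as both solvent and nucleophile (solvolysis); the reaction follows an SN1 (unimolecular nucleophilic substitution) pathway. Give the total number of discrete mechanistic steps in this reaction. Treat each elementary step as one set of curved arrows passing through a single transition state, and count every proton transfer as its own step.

3

Step 1: Unassisted departure of TsO⁻ (taking the C–O bonding pair) generates a tertiary carbocation.
(No 1,2-shift: no single shift to an adjacent carbon would give a more stable cation.)
Step 2: CH3OH donates an oxygen lone pair into the empty p orbital of the cation, giving a protonated ether (an oxonium ion).
Step 3: A second solvent molecule removes the proton on oxygen, giving the neutral ether product.
Total: 3 elementary steps.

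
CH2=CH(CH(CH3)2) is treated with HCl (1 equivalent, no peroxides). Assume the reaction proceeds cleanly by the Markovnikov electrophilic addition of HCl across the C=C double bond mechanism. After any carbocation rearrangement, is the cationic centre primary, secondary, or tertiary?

Step 1: The π electrons of the C=C bond attack a proton of HCl; Markovnikov addition places the new C–H on the less-substituted alkene carbon, so the positive charge ends up on the more-substituted carbon — a secondary carbocation. The H–Cl bond breaks heterolytically, releasing Cl⁻.
Step 2: Carbocation rearrangement: a 1,2-hydride shift from the adjacent isopropyl carbon converts the initially-formed secondary cation into the more stable tertiary cation.
The cation rearranges from secondary to tertiary via a 1,2-hydride shift from the adjacent isopropyl carbon; the tertiary cation is what reacts next.

tertiary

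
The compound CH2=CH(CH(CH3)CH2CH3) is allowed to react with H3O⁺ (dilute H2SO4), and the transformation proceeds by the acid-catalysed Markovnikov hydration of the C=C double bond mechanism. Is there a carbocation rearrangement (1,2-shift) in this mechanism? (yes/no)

The first-formed carbocation is secondary.
The adjacent sec-butyl carbon already bears 2 other carbon substituents and has a hydrogen to migrate; after a 1,2-hydride shift from that carbon the positive charge sits on a tertiary centre.
Tertiary is more stable than secondary, so the shift occurs.

yes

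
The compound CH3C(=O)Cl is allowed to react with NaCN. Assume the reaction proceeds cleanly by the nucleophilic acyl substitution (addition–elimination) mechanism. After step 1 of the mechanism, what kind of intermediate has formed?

tetrahedral intermediate

Step 1: CN⁻ adds to the carbonyl carbon; the C=O π electrons shift onto oxygen and a tetrahedral alkoxide intermediate forms.
After step 1 the species present is a tetrahedral intermediate.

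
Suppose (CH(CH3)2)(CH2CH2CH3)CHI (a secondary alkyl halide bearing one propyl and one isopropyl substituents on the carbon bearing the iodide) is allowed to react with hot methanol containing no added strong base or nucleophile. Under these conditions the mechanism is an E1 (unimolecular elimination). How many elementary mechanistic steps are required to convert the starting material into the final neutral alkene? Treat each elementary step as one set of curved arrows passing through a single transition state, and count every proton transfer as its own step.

3

Step 1: Unassisted departure of I⁻ (taking the C–I bonding pair) generates a secondary carbocation.
Step 2: A 1,2-hydride shift from the adjacent isopropyl carbon moves the positive charge from the secondary centre to an adjacent carbon, generating a more stable tertiary carbocation.
Step 3: A methanol molecule (solvent) deprotonates a β-carbon; as the C–H bond breaks, those electrons form the new alkene π bond.
Total: 3 elementary steps.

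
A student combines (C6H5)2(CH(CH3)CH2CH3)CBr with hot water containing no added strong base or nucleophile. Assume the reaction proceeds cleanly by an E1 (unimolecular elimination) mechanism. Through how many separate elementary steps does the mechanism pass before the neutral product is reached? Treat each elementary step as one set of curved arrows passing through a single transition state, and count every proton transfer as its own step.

Step 1: Unassisted departure of Br⁻ (taking the C–Br bonding pair) generates a tertiary carbocation.
(No 1,2-shift: no single shift to an adjacent carbon would give a more stable cation.)
Step 2: A water molecule (solvent) deprotonates a β-carbon; as the C–H bond breaks, those electrons form the new alkene π bond.
Total: 2 elementary steps.

2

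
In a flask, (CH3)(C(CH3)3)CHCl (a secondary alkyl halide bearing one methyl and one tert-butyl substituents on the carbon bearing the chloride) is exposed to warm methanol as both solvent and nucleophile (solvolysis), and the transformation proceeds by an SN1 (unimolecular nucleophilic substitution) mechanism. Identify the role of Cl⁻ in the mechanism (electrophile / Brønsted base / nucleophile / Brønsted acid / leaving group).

leaving group

Step 1: Ionisation: the C–Cl σ-bond cleaves heterolytically; both bonding electrons depart with Cl⁻, leaving a secondary carbocation at the α-carbon.
Cl⁻ departs with both electrons of the breaking σ-bond — that is the definition of a leaving group.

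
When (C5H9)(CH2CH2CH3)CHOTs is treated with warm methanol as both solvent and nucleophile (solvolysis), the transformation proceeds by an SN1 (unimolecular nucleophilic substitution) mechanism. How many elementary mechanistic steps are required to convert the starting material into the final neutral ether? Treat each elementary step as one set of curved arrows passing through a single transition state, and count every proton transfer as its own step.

4

Step 1: The C–O bond breaks with both electrons going to the tosylate; TsO⁻ leaves and a secondary carbocation remains.
Step 2: A 1,2-hydride shift from the adjacent cyclopentyl carbon moves the positive charge from the secondary centre to an adjacent carbon, generating a more stable tertiary carbocation.
Step 3: Nucleophilic capture: the oxygen of CH3OH bonds to the cationic carbon, producing an oxonium-ion intermediate.
Step 4: A second solvent molecule removes the proton on oxygen, giving the neutral ether product.
Total: 4 elementary steps.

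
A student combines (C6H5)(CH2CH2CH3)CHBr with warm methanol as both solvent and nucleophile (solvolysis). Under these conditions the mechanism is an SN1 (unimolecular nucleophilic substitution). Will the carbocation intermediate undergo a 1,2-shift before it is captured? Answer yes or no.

The first-formed carbocation is secondary.
No single 1,2-shift to an adjacent carbon would produce a more-substituted cation than the one already present, so no rearrangement occurs.

no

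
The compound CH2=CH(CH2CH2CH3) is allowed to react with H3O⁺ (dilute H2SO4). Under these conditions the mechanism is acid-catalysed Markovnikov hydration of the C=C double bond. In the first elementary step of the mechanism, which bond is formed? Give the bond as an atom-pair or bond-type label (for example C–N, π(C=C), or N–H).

C–H

Step 1: Electrophilic addition begins with the π(C=C) electrons forming a bond to the proton of H3O⁺. Following Markovnikov's rule, the resulting cation is secondary. H2O is released.
The bond formed in this step is the C–H bond.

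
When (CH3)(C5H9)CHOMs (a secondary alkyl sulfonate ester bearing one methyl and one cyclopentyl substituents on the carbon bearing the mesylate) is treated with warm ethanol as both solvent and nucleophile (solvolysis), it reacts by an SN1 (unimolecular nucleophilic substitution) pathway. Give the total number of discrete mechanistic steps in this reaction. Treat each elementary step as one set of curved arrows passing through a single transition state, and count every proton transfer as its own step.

Step 1: Ionisation: the C–O σ-bond cleaves heterolytically; both bonding electrons depart with MsO⁻, leaving a secondary carbocation at the α-carbon.
Step 2: A 1,2-hydride shift from the adjacent cyclopentyl carbon moves the positive charge from the secondary centre to an adjacent carbon, generating a more stable tertiary carbocation.
Step 3: Nucleophilic capture: the oxygen of CH3CH2OH bonds to the cationic carbon, producing an oxonium-ion intermediate.
Step 4: Deprotonation of the oxonium oxygen by solvent ethanol yields the neutral ether.
Total: 4 elementary steps.

4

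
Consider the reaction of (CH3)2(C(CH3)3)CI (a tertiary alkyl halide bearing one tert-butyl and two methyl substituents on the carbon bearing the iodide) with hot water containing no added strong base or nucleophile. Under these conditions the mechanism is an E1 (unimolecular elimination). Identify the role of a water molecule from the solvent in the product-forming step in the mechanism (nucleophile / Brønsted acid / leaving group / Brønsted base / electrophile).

Brønsted base

Step 2: A weak base (a water molecule from the solvent) removes a proton from a carbon adjacent to the cationic centre; the electrons of that C–H bond become the new π(C=C) bond, giving the alkene.
A water molecule from the solvent in the product-forming step accepts a proton in a proton-transfer step — a Brønsted base.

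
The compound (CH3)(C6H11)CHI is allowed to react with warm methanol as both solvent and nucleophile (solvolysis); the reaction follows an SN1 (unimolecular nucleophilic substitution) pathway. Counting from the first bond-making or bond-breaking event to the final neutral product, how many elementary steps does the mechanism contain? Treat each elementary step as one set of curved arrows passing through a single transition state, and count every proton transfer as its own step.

Step 1: Rate-determining heterolysis of the C–I bond gives I⁻ and a secondary carbocation.
Step 2: A 1,2-hydride shift from the adjacent cyclohexyl carbon moves the positive charge from the secondary centre to an adjacent carbon, generating a more stable tertiary carbocation.
Step 3: CH3OH donates an oxygen lone pair into the empty p orbital of the cation, giving a protonated ether (an oxonium ion).
Step 4: Proton transfer from the O–H of the oxonium ion to a solvent molecule delivers the neutral ether.
Total: 4 elementary steps.

4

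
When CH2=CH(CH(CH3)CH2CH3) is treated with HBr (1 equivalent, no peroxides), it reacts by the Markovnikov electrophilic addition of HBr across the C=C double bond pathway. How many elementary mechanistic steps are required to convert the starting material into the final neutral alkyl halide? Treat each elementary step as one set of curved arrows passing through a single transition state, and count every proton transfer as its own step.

3

Step 1: Electrophilic addition begins with the π(C=C) electrons forming a bond to the proton of HBr. Following Markovnikov's rule, the resulting cation is secondary. The H–Br bond breaks heterolytically, releasing Br⁻.
Step 2: A 1,2-hydride shift from the adjacent sec-butyl carbon moves the positive charge from the secondary centre to an adjacent carbon, generating a more stable tertiary carbocation.
Step 3: Nucleophilic attack by Br⁻ on the carbocation completes the addition, giving R–Br.
Total: 3 elementary steps.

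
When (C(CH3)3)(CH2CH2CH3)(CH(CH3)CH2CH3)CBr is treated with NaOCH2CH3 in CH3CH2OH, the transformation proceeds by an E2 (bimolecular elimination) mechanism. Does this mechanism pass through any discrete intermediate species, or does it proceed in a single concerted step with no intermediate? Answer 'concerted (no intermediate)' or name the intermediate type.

In one step, CH3CH2O⁻ pulls off a β-proton, the C–Br bond cleaves, and a C=C double bond forms between the α- and β-carbons (E2, anti elimination).
All bond changes occur in one transition state; no discrete intermediate is formed.

concerted (no intermediate)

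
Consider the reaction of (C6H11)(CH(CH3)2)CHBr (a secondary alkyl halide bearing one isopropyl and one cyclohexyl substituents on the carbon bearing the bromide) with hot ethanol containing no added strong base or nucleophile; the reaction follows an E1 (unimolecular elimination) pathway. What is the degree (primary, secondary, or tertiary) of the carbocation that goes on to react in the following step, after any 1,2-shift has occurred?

tertiary

Step 1: Rate-determining heterolysis of the C–Br bond gives Br⁻ and a secondary carbocation.
Step 2: A hydride (H with its bonding pair) migrates from the adjacent isopropyl carbon to the cationic centre — a 1,2-hydride shift — upgrading the secondary cation to a tertiary one.
The cation rearranges from secondary to tertiary via a 1,2-hydride shift from the adjacent isopropyl carbon; the tertiary cation is what reacts next.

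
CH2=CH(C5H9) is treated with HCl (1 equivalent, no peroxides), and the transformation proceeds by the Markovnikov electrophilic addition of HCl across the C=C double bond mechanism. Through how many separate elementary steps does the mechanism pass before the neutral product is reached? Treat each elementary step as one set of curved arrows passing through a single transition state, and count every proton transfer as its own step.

3

Step 1: Protonation of the alkene by HCl: the π bond acts as the nucleophile and picks up H⁺, giving the more stable (Markovnikov) secondary carbocation. The H–Cl bond breaks heterolytically, releasing Cl⁻.
Step 2: A hydride (H with its bonding pair) migrates from the adjacent cyclopentyl carbon to the cationic centre — a 1,2-hydride shift — upgrading the secondary cation to a tertiary one.
Step 3: Nucleophilic attack by Cl⁻ on the carbocation completes the addition, giving R–Cl.
Total: 3 elementary steps.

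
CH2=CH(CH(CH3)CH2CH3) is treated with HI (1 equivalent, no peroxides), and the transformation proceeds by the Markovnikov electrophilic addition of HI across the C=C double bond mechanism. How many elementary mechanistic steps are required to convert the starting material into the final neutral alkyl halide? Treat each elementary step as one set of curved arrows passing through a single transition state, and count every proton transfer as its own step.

3

Step 1: The π electrons of the C=C bond attack a proton of HI; Markovnikov addition places the new C–H on the less-substituted alkene carbon, so the positive charge ends up on the more-substituted carbon — a secondary carbocation. The H–I bond breaks heterolytically, releasing I⁻.
Step 2: Carbocation rearrangement: a 1,2-hydride shift from the adjacent sec-butyl carbon converts the initially-formed secondary cation into the more stable tertiary cation.
Step 3: The I⁻ anion donates a lone pair to the carbocation, forming the new C–I σ-bond and giving the neutral alkyl halide.
Total: 3 elementary steps.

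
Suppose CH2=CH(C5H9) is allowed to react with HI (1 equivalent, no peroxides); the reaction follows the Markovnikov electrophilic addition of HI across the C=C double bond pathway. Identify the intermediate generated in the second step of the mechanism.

Step 1: The π electrons of the C=C bond attack a proton of HI; Markovnikov addition places the new C–H on the less-substituted alkene carbon, so the positive charge ends up on the more-substituted carbon — a secondary carbocation. The H–I bond breaks heterolytically, releasing I⁻.
Step 2: A 1,2-hydride shift from the adjacent cyclopentyl carbon moves the positive charge from the secondary centre to an adjacent carbon, generating a more stable tertiary carbocation.
After step 2 the species present is a tertiary carbocation.

tertiary carbocation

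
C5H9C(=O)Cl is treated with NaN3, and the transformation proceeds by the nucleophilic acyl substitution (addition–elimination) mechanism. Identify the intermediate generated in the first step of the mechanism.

tetrahedral intermediate

Step 1: Nucleophilic addition of N3⁻ to the acyl carbon breaks the π(C=O) bond and yields a tetrahedral, anionic intermediate.
After step 1 the species present is a tetrahedral intermediate.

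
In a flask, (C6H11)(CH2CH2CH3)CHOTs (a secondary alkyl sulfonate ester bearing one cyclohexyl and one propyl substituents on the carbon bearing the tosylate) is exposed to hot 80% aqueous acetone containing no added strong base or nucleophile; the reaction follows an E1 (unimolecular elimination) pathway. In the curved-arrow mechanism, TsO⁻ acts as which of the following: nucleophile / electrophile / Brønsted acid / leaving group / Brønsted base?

Step 1: Rate-determining heterolysis of the C–O bond gives TsO⁻ and a secondary carbocation.
TsO⁻ departs with both electrons of the breaking σ-bond — that is the definition of a leaving group.

leaving group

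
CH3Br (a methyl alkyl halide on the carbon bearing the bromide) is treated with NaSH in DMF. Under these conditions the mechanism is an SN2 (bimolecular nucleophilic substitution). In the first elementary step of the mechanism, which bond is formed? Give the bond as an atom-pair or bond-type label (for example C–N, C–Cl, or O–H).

C–S

Step 1: The hydrosulfide nucleophile donates a lone pair from S to the α-carbon in a backside attack; simultaneously the C–Br σ-bond breaks and both of its electrons leave with Br⁻. One concerted step with inversion of configuration.
The bond formed in this step is the C–S bond.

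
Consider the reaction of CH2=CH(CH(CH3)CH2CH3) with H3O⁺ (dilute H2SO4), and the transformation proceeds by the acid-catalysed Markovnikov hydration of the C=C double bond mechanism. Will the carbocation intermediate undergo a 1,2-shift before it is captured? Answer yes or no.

The first-formed carbocation is secondary.
The adjacent sec-butyl carbon already bears 2 other carbon substituents and has a hydrogen to migrate; after a 1,2-hydride shift from that carbon the positive charge sits on a tertiary centre.
Tertiary is more stable than secondary, so the shift occurs.

yes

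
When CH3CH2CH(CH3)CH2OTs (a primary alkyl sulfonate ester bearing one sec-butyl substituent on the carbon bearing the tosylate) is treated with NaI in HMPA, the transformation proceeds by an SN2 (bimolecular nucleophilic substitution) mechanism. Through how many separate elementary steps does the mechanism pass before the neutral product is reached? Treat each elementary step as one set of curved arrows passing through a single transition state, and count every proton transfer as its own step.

Step 1: I⁻ attacks the back face of the α-carbon while TsO⁻ departs with the C–O bonding pair — a single concerted displacement through a pentacoordinate transition state.
Total: 1 elementary step.

1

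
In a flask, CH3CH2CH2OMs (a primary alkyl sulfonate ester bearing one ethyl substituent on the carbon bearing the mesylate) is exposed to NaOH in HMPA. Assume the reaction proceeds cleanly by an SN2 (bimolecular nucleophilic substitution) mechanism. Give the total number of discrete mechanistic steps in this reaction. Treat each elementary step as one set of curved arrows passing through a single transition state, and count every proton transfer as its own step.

1

Step 1: The hydroxide nucleophile donates a lone pair from O to the α-carbon in a backside attack; simultaneously the C–O σ-bond breaks and both of its electrons leave with MsO⁻. One concerted step with inversion of configuration.
Total: 1 elementary step.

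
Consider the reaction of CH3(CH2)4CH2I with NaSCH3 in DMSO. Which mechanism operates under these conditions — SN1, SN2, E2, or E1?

Conditions: a primary substrate with a strong nucleophile in the polar aprotic solvent DMSO.
These conditions are the textbook signature of the SN2 pathway.
An unhindered substrate with a strong nucleophile in a polar aprotic solvent favours one-step backside displacement.

SN2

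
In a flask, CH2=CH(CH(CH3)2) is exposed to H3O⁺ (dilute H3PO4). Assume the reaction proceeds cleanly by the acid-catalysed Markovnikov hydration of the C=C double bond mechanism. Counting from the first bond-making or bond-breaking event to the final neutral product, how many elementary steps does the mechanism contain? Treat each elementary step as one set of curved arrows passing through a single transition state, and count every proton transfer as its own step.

Step 1: Protonation of the alkene by H3O⁺: the π bond acts as the nucleophile and picks up H⁺, giving the more stable (Markovnikov) secondary carbocation. H2O is released.
Step 2: Carbocation rearrangement: a 1,2-hydride shift from the adjacent isopropyl carbon converts the initially-formed secondary cation into the more stable tertiary cation.
Step 3: Water acts as the nucleophile: an oxygen lone pair bonds to the cationic carbon, giving an oxonium-ion intermediate.
Step 4: Proton transfer from the O–H of the oxonium ion to H2O completes the catalytic cycle and yields the alcohol.
Total: 4 elementary steps.

4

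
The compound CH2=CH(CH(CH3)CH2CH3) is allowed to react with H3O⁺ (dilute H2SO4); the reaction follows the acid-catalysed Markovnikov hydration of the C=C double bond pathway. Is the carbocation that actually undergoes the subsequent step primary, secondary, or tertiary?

tertiary

Step 1: The π electrons of the C=C bond attack a proton of H3O⁺; Markovnikov addition places the new C–H on the less-substituted alkene carbon, so the positive charge ends up on the more-substituted carbon — a secondary carbocation. H2O is released.
Step 2: A 1,2-hydride shift from the adjacent sec-butyl carbon moves the positive charge from the secondary centre to an adjacent carbon, generating a more stable tertiary carbocation.
The cation rearranges from secondary to tertiary via a 1,2-hydride shift from the adjacent sec-butyl carbon; the tertiary cation is what reacts next.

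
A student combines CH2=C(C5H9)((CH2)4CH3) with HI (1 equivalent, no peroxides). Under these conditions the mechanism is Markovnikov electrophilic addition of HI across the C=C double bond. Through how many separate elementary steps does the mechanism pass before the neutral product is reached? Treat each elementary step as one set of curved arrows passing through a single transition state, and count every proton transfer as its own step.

Step 1: Protonation of the alkene by HI: the π bond acts as the nucleophile and picks up H⁺, giving the more stable (Markovnikov) tertiary carbocation. The H–I bond breaks heterolytically, releasing I⁻.
(No 1,2-shift: no single shift to an adjacent carbon would give a more stable cation.)
Step 2: Nucleophilic attack by I⁻ on the carbocation completes the addition, giving R–I.
Total: 2 elementary steps.

2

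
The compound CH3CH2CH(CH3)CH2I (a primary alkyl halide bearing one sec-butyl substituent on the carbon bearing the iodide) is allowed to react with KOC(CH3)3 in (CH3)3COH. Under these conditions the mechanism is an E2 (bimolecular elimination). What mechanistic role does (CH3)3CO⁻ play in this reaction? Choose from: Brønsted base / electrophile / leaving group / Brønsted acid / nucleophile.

Step 1: Concerted anti-periplanar elimination: (CH3)3CO⁻ abstracts a β-H while I⁻ leaves, and the C–H electrons become the new C=C π bond — all in a single transition state.
(CH3)3CO⁻ accepts a proton in a proton-transfer step — a Brønsted base.

Brønsted base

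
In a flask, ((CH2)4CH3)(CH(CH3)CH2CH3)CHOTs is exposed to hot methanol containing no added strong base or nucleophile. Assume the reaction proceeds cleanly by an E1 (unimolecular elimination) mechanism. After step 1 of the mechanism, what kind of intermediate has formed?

secondary carbocation

Step 1: Unassisted departure of TsO⁻ (taking the C–O bonding pair) generates a secondary carbocation.
After step 1 the species present is a secondary carbocation.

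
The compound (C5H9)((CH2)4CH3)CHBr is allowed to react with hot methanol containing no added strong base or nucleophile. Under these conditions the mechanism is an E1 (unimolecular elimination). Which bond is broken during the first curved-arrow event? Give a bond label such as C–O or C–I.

Step 1: Unassisted departure of Br⁻ (taking the C–Br bonding pair) generates a secondary carbocation.
The bond broken in this step is the C–Br bond.

C–Br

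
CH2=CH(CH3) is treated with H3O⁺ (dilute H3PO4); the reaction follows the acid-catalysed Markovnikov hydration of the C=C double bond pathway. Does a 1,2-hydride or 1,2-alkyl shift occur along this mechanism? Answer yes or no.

The first-formed carbocation is secondary.
No single 1,2-shift to an adjacent carbon would produce a more-substituted cation than the one already present, so no rearrangement occurs.

no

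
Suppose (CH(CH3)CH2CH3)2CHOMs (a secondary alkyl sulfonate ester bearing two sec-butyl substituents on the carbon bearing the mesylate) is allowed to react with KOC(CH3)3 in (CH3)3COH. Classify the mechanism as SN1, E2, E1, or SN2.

E2

Conditions: a strong/bulky base with a secondary substrate bearing a β-hydrogen.
These conditions are the textbook signature of the E2 pathway.
A strong (often hindered) base removes a β-H in concert with loss of the leaving group — bimolecular elimination.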